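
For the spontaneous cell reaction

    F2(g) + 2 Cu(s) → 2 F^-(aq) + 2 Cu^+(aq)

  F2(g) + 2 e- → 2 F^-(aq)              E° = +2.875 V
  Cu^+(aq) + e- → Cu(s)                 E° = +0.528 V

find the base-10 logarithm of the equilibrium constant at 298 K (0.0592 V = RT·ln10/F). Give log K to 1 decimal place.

log K = 79.3

The F₂/F⁻ couple is reduced (cathode); E°cell = +2.875 − (+0.528) = +2.347 V with n = 2.
At equilibrium E = 0, so log K = nE°cell / 0.0592 = (2)(+2.347) / 0.0592 = 79.3.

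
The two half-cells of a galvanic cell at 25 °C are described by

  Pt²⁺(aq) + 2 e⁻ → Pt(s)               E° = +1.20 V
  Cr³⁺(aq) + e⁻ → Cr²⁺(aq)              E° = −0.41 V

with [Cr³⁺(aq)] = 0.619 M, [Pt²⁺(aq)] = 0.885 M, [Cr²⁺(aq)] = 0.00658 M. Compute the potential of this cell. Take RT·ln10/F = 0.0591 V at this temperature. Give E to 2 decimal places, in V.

The Pt²⁺/Pt couple has the more positive E°, so it is the cathode; Cr³⁺/Cr²⁺ is the anode.
E°cell = +1.20 − (−0.41) = +1.61 V, with n = 2 electrons transferred.
Balancing gives Pt²⁺(aq) + 2 Cr²⁺(aq) → Pt(s) + 2 Cr³⁺(aq); hence Q = [Cr³⁺(aq)]^2 / ([Pt²⁺(aq)]·[Cr²⁺(aq)]^2) = 1×10^4 (log Q = 4.000).
Applying E = E° − (RT ln10/nF)·log Q gives +1.61 − (0.0591/2)(4.000) = +1.49 V.

+1.49 V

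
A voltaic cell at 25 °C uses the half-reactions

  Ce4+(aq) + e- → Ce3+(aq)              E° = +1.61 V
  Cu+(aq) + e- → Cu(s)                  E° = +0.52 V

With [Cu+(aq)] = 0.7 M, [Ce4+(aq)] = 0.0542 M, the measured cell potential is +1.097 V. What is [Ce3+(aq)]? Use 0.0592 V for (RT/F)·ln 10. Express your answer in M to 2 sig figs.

The Ce⁴⁺/Ce³⁺ couple has the larger reduction potential, so it is the cathode: E°cell = +1.61 − (+0.52) = +1.09 V and n = 1.
Since E = E° − (0.0592/n)·log Q, log Q = n(E° − E)/0.0592 = −0.118.
For Ce4+(aq) + Cu(s) → Ce3+(aq) + Cu+(aq), the reaction quotient is Q = ([Ce3+(aq)]·[Cu+(aq)]) / [Ce4+(aq)].
Substituting the known concentrations and solving, log [Ce3+(aq)] = −1.229 and [Ce3+(aq)] = 0.059 M.

0.059 M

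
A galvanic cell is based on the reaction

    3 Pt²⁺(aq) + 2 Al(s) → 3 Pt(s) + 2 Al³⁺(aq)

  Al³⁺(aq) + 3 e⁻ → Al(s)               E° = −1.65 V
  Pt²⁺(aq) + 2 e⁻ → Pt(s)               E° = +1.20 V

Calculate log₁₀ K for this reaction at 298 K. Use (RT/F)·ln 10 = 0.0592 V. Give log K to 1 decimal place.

The Pt²⁺/Pt couple is reduced (cathode); E°cell = +1.20 − (−1.65) = +2.85 V with n = 6.
At equilibrium E = 0, so log K = nE°cell / 0.0592 = (6)(+2.85) / 0.0592 = 288.9.

log K = 288.9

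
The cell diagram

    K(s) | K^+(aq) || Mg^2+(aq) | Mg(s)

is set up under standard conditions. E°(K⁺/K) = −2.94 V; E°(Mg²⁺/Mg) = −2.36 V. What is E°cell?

+0.58 V

By convention the left-hand electrode in cell notation is the anode (oxidation) and the right-hand electrode is the cathode (reduction).
E°cell = E°(right) − E°(left) = −2.36 − (−2.94) = +0.58 V.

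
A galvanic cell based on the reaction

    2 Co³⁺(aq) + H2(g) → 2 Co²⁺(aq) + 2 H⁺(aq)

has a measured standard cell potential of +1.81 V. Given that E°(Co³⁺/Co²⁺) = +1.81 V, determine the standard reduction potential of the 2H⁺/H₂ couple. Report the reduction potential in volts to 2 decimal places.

+0.00 V

In the reaction as written the Co³⁺/Co²⁺ couple is reduced (cathode) and 2H⁺/H₂ is oxidized (anode), so E°cell = E°(Co³⁺/Co²⁺) − E°(2H⁺/H₂).
E°(2H⁺/H₂) = E°(cathode) − E°cell = +1.81 − (+1.81) = +0.00 V.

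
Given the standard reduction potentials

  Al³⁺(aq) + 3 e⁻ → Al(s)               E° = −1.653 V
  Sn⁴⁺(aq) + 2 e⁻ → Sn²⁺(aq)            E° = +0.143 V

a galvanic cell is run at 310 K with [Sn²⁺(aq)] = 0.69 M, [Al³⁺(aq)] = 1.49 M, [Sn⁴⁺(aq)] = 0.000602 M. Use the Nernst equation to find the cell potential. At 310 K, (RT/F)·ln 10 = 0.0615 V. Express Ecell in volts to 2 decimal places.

+1.70 V

Sn⁴⁺/Sn²⁺ is reduced (cathode, E° = +0.143 V) and Al³⁺/Al is oxidized (anode).
E°cell = E°cat − E°an = +0.143 − (−1.653) = +1.796 V; n = 6.
The balanced reaction is 3 Sn⁴⁺(aq) + 2 Al(s) → 3 Sn²⁺(aq) + 2 Al³⁺(aq), so Q = ([Sn²⁺(aq)]^3·[Al³⁺(aq)]^2) / [Sn⁴⁺(aq)]^3 = 3.34×10^9 and log Q = 9.524.
Applying E = E° − (RT ln10/nF)·log Q gives +1.796 − (0.0615/6)(9.524) = +1.70 V.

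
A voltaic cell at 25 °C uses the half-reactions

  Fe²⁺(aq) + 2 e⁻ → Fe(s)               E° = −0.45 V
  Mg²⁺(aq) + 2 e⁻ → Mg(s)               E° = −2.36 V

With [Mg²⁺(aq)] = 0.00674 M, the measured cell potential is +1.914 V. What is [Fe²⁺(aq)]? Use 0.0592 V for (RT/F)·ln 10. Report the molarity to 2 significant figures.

0.0092 M

The Fe²⁺/Fe couple has the larger reduction potential, so it is the cathode: E°cell = −0.45 − (−2.36) = +1.91 V and n = 2.
Since E = E° − (0.0592/n)·log Q, log Q = n(E° − E)/0.0592 = −0.135.
For Fe²⁺(aq) + Mg(s) → Fe(s) + Mg²⁺(aq), the reaction quotient is Q = [Mg²⁺(aq)] / [Fe²⁺(aq)].
Solving for the unknown gives log [Fe²⁺(aq)] = −2.036, so [Fe²⁺(aq)] ≈ 0.0092 M.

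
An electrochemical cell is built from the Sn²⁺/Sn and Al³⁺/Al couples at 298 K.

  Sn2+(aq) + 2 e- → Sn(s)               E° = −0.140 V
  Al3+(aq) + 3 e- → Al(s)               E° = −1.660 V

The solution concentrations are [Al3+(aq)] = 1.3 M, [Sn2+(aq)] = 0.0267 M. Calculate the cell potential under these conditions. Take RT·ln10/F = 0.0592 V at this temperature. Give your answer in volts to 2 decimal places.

Sn²⁺/Sn is reduced (cathode, E° = −0.140 V) and Al³⁺/Al is oxidized (anode).
E°cell = −0.140 − (−1.660) = +1.520 V, with n = 6 electrons transferred.
For the overall reaction 3 Sn2+(aq) + 2 Al(s) → 3 Sn(s) + 2 Al3+(aq), Q = [Al3+(aq)]^2 / [Sn2+(aq)]^3 = 8.88×10^4, giving log Q = 4.948.
E = E° − (0.0592/n)·log Q = +1.520 − (0.0592/6)(4.948) = +1.47 V.

+1.47 V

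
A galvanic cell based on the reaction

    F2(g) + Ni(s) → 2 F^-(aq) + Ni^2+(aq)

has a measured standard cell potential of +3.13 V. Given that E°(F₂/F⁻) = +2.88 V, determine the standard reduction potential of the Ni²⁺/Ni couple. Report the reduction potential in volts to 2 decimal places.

In the reaction as written the F₂/F⁻ couple is reduced (cathode) and Ni²⁺/Ni is oxidized (anode), so E°cell = E°(F₂/F⁻) − E°(Ni²⁺/Ni).
E°(Ni²⁺/Ni) = E°(cathode) − E°cell = +2.88 − (+3.13) = −0.25 V.

−0.25 V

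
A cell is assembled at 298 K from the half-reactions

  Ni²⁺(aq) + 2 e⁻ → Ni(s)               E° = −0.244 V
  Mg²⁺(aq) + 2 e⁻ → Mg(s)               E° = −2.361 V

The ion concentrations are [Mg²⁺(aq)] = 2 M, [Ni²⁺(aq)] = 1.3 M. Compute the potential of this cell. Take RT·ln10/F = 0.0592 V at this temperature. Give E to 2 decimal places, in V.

The Ni²⁺/Ni couple has the more positive E°, so it is the cathode; Mg²⁺/Mg is the anode.
E°cell = −0.244 − (−2.361) = +2.117 V, with n = 2 electrons transferred.
The balanced reaction is Ni²⁺(aq) + Mg(s) → Ni(s) + Mg²⁺(aq), so Q = [Mg²⁺(aq)] / [Ni²⁺(aq)] = 1.54 and log Q = 0.187.
E = E° − (0.0592/n)·log Q = +2.117 − (0.0592/2)(0.187) = +2.11 V.

+2.11 V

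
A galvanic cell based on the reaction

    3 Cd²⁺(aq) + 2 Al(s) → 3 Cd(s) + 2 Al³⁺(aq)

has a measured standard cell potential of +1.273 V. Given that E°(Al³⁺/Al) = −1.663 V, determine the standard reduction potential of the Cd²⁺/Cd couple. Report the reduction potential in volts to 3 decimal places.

In the reaction as written the Cd²⁺/Cd couple is reduced (cathode) and Al³⁺/Al is oxidized (anode), so E°cell = E°(Cd²⁺/Cd) − E°(Al³⁺/Al).
E°(Cd²⁺/Cd) = E°cell + E°(anode) = +1.273 + (−1.663) = −0.390 V.

−0.390 V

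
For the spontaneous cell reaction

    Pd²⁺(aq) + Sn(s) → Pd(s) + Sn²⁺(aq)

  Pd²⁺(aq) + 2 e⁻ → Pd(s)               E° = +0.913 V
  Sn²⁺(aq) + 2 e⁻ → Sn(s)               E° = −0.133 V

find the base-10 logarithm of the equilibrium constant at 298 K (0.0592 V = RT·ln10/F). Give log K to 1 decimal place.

The Pd²⁺/Pd couple is reduced (cathode); E°cell = +0.913 − (−0.133) = +1.046 V with n = 2.
At equilibrium E = 0, so log K = nE°cell / 0.0592 = (2)(+1.046) / 0.0592 = 35.3.

log K = 35.3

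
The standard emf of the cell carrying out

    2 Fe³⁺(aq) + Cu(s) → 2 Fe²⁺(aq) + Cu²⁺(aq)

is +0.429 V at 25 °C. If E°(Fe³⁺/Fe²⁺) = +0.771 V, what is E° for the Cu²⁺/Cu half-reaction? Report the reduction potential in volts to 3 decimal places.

In the reaction as written the Fe³⁺/Fe²⁺ couple is reduced (cathode) and Cu²⁺/Cu is oxidized (anode), so E°cell = E°(Fe³⁺/Fe²⁺) − E°(Cu²⁺/Cu).
E°(Cu²⁺/Cu) = E°(cathode) − E°cell = +0.771 − (+0.429) = +0.342 V.

+0.342 V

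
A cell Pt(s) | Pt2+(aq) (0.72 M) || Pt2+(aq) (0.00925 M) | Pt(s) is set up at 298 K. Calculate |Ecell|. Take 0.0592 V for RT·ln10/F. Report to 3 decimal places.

For a concentration cell E°cell = 0, since both electrodes use the same couple.
The compartment with the higher Pt2+(aq) concentration (0.72 M) acts as the cathode; ions are reduced there and produced at the dilute (0.00925 M) anode.
With n = 2, Ecell = −(0.0592/2)·log([dilute]/[conc]) = −(0.0592/2)·log(0.00925/0.72) = +0.056 V.

0.056 V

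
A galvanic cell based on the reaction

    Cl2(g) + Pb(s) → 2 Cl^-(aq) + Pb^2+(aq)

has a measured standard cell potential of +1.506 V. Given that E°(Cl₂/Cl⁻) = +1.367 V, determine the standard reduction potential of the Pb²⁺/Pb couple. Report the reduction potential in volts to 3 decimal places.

In the reaction as written the Cl₂/Cl⁻ couple is reduced (cathode) and Pb²⁺/Pb is oxidized (anode), so E°cell = E°(Cl₂/Cl⁻) − E°(Pb²⁺/Pb).
E°(Pb²⁺/Pb) = E°(cathode) − E°cell = +1.367 − (+1.506) = −0.139 V.

−0.139 V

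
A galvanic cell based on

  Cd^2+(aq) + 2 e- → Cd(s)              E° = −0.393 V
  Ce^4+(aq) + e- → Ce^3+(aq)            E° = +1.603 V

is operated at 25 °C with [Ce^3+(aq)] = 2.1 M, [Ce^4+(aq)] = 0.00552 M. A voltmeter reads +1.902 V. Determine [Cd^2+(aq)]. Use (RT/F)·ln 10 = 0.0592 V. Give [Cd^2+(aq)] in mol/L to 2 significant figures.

0.010 M

The Ce⁴⁺/Ce³⁺ couple has the larger reduction potential, so it is the cathode: E°cell = +1.603 − (−0.393) = +1.996 V and n = 2.
Rearranging E = E° − (0.0592/n)·log Q gives log Q = 2(+1.996 − (+1.902))/0.0592 = 3.176.
The balanced reaction is 2 Ce^4+(aq) + Cd(s) → 2 Ce^3+(aq) + Cd^2+(aq), so Q = ([Ce^3+(aq)]^2·[Cd^2+(aq)]) / [Ce^4+(aq)]^2.
Substituting the known concentrations and solving, log [Cd^2+(aq)] = −1.985 and [Cd^2+(aq)] = 0.010 M.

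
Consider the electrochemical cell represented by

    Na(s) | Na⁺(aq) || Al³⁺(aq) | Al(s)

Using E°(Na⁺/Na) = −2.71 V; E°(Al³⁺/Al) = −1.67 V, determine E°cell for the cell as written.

+1.04 V

By convention the left-hand electrode in cell notation is the anode (oxidation) and the right-hand electrode is the cathode (reduction).
E°cell = E°(right) − E°(left) = −1.67 − (−2.71) = +1.04 V.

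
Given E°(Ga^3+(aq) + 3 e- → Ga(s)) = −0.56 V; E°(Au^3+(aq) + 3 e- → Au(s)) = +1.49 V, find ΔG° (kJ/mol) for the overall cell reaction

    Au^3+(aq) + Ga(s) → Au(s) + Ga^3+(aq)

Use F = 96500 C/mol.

−593 kJ/mol

In the reaction as written Au^3+(aq) is reduced, so the Au³⁺/Au couple is the cathode and Ga³⁺/Ga is the anode.
E°cell = +1.49 − (−0.56) = +2.05 V; balancing electrons gives n = 3.
ΔG° = −nFE°cell = −(3)(96500)(+2.05) J/mol = −593 kJ/mol.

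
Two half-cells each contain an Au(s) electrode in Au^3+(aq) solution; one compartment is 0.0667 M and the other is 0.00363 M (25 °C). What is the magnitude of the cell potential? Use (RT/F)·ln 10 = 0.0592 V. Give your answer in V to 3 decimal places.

For a concentration cell E°cell = 0, since both electrodes use the same couple.
The compartment with the higher Au^3+(aq) concentration (0.0667 M) acts as the cathode; ions are reduced there and produced at the dilute (0.00363 M) anode.
With n = 3, Ecell = −(0.0592/3)·log([dilute]/[conc]) = −(0.0592/3)·log(0.00363/0.0667) = +0.025 V.

0.025 V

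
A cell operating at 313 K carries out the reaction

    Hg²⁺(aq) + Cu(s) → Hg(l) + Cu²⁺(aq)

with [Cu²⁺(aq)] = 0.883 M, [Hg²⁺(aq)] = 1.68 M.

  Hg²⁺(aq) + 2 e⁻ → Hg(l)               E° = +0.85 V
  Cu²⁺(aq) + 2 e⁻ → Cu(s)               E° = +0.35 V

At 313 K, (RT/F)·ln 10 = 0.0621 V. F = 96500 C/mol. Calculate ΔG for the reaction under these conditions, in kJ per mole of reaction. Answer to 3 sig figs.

−98.2 kJ/mol

With Hg²⁺/Hg reduced at the cathode, E°cell = +0.85 − (+0.35) = +0.50 V and n = 2.
Q = [Cu²⁺(aq)] / [Hg²⁺(aq)] = 0.526, so log Q = −0.279 and E = +0.50 − (0.0621/2)(−0.279) = +0.5087 V.
Then ΔG = −nFE = −2 × 96500 × +0.5087 J/mol = −98.2 kJ/mol.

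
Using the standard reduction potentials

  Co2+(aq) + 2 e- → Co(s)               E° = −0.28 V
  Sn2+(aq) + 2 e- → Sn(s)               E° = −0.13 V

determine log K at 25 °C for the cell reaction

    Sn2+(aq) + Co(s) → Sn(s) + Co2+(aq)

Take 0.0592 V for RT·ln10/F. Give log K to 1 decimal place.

The Sn²⁺/Sn couple is reduced (cathode); E°cell = −0.13 − (−0.28) = +0.15 V with n = 2.
At equilibrium E = 0, so log K = nE°cell / 0.0592 = (2)(+0.15) / 0.0592 = 5.1.

log K = 5.1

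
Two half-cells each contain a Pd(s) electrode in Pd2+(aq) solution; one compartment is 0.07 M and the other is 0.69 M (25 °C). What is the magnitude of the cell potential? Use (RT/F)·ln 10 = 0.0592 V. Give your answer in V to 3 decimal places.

For a concentration cell E°cell = 0, since both electrodes use the same couple.
The compartment with the higher Pd2+(aq) concentration (0.69 M) acts as the cathode; ions are reduced there and produced at the dilute (0.07 M) anode.
With n = 2, Ecell = −(0.0592/2)·log([dilute]/[conc]) = −(0.0592/2)·log(0.07/0.69) = +0.029 V.

0.029 V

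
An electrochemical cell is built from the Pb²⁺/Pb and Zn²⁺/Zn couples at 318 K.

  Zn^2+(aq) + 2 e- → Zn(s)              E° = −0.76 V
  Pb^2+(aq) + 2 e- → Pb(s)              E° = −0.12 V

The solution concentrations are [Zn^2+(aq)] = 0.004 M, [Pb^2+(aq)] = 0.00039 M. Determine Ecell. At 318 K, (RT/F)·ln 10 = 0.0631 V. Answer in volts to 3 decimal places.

+0.608 V

Pb²⁺/Pb is reduced (cathode, E° = −0.12 V) and Zn²⁺/Zn is oxidized (anode).
E°cell = −0.12 − (−0.76) = +0.64 V, with n = 2 electrons transferred.
For the overall reaction Pb^2+(aq) + Zn(s) → Pb(s) + Zn^2+(aq), Q = [Zn^2+(aq)] / [Pb^2+(aq)] = 10.3, giving log Q = 1.011.
Applying E = E° − (RT ln10/nF)·log Q gives +0.64 − (0.0631/2)(1.011) = +0.608 V.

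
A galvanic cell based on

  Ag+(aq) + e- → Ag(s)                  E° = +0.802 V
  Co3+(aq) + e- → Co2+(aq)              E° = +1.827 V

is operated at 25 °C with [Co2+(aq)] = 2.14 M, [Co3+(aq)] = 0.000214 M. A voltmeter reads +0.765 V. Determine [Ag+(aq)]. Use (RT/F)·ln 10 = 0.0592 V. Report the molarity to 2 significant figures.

2.5 M

The Co³⁺/Co²⁺ couple has the larger reduction potential, so it is the cathode: E°cell = +1.827 − (+0.802) = +1.025 V and n = 1.
Rearranging E = E° − (0.0592/n)·log Q gives log Q = 1(+1.025 − (+0.765))/0.0592 = 4.392.
The balanced reaction is Co3+(aq) + Ag(s) → Co2+(aq) + Ag+(aq), so Q = ([Co2+(aq)]·[Ag+(aq)]) / [Co3+(aq)].
Isolating [Ag+(aq)] in Q = 10^{4.392} yields log [Ag+(aq)] = 0.392, i.e. 2.5 M.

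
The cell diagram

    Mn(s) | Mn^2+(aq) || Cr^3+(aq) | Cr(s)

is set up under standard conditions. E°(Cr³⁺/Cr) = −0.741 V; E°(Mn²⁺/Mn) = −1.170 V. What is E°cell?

+0.429 V

By convention the left-hand electrode in cell notation is the anode (oxidation) and the right-hand electrode is the cathode (reduction).
E°cell = E°(right) − E°(left) = −0.741 − (−1.170) = +0.429 V.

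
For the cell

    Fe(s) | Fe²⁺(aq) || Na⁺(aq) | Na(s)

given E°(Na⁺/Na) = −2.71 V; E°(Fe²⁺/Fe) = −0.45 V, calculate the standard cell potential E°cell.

By convention the left-hand electrode in cell notation is the anode (oxidation) and the right-hand electrode is the cathode (reduction).
E°cell = E°(right) − E°(left) = −2.71 − (−0.45) = −2.26 V.
The negative sign shows that, as written, the cell would require an external voltage to drive the reaction.

−2.26 V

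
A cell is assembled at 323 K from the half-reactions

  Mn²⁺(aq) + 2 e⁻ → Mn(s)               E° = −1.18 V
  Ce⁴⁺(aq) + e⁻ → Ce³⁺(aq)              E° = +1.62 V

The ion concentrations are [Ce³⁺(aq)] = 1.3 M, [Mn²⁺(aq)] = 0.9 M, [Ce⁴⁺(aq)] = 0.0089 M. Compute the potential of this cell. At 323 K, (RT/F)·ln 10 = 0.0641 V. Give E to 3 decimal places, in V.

Ce⁴⁺/Ce³⁺ is reduced (cathode, E° = +1.62 V) and Mn²⁺/Mn is oxidized (anode).
E°cell = +1.62 − (−1.18) = +2.80 V, with n = 2 electrons transferred.
Balancing gives 2 Ce⁴⁺(aq) + Mn(s) → 2 Ce³⁺(aq) + Mn²⁺(aq); hence Q = ([Ce³⁺(aq)]^2·[Mn²⁺(aq)]) / [Ce⁴⁺(aq)]^2 = 1.92×10^4 (log Q = 4.283).
E = E° − (0.0641/n)·log Q = +2.80 − (0.0641/2)(4.283) = +2.663 V.

+2.663 V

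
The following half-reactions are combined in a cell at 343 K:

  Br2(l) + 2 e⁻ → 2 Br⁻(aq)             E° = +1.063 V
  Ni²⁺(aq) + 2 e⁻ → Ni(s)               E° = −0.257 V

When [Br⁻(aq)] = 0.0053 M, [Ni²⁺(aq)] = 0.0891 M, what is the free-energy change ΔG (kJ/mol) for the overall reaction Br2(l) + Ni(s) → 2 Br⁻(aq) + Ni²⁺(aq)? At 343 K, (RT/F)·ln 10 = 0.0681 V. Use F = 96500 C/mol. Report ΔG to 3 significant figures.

E°cell = +1.063 − (−0.257) = +1.320 V; the balanced reaction transfers n = 2 electrons.
The reaction quotient is [Br⁻(aq)]^2·[Ni²⁺(aq)] = 2.5×10^−6; by Nernst, E = +1.320 − (0.0681/2)(−5.602) = +1.5107 V.
Finally ΔG = −nFE = −(2)(96500 C/mol)(+1.5107 V) = −292 kJ/mol.

−292 kJ/mol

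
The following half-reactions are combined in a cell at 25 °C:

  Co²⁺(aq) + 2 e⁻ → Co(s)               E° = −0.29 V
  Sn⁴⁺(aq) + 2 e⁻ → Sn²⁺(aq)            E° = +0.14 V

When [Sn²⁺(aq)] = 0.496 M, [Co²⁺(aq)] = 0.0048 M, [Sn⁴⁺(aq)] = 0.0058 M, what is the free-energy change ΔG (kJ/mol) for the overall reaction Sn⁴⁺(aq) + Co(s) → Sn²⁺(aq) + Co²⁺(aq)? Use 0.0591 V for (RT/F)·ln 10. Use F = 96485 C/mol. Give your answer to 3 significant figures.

−85.2 kJ/mol

With Sn⁴⁺/Sn²⁺ reduced at the cathode, E°cell = +0.14 − (−0.29) = +0.43 V and n = 2.
Here Q = ([Sn²⁺(aq)]·[Co²⁺(aq)]) / [Sn⁴⁺(aq)] = 0.41 (log Q = −0.387), giving E = +0.43 − (0.0591/2)·(−0.387) = +0.4414 V.
Finally ΔG = −nFE = −(2)(96485 C/mol)(+0.4414 V) = −85.2 kJ/mol.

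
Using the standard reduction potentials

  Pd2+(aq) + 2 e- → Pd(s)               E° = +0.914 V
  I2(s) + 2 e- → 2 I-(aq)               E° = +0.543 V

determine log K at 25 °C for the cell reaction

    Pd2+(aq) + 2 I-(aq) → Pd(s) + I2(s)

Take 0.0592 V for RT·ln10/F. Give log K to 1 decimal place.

log K = 12.5

The Pd²⁺/Pd couple is reduced (cathode); E°cell = +0.914 − (+0.543) = +0.371 V with n = 2.
At equilibrium E = 0, so log K = nE°cell / 0.0592 = (2)(+0.371) / 0.0592 = 12.5.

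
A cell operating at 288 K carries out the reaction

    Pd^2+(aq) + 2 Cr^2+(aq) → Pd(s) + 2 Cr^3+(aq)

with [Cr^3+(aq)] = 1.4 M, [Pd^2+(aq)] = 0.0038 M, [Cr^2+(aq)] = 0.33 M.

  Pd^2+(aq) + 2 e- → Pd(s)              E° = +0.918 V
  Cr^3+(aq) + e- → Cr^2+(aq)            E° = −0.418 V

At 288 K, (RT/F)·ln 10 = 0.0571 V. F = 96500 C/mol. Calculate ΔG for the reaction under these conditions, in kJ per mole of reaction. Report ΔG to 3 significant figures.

The standard cell potential is +0.918 − (−0.418) = +1.336 V, with n = 2 electrons in the balanced equation.
The reaction quotient is [Cr^3+(aq)]^2 / ([Pd^2+(aq)]·[Cr^2+(aq)]^2) = 4.74×10^3; by Nernst, E = +1.336 − (0.0571/2)(3.675) = +1.2311 V.
Then ΔG = −nFE = −2 × 96500 × +1.2311 J/mol = −238 kJ/mol.

−238 kJ/mol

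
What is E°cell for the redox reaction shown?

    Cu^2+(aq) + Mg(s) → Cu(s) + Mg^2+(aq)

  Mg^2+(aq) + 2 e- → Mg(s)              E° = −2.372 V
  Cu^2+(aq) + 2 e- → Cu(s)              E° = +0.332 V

+2.704 V

In the reaction as written, Cu^2+(aq) is reduced (cathode) and Mg^2+(aq) is produced by oxidation at the anode.
E°cell = E°(cathode) − E°(anode) = +0.332 − (−2.372) = +2.704 V.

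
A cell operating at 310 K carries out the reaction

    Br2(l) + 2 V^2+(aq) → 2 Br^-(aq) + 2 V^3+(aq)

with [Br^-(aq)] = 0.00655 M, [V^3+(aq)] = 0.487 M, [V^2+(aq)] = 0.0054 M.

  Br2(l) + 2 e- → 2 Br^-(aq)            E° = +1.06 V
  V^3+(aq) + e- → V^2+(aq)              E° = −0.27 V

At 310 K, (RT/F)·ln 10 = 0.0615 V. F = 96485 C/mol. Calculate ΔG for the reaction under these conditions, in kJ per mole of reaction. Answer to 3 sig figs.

The standard cell potential is +1.06 − (−0.27) = +1.33 V, with n = 2 electrons in the balanced equation.
The reaction quotient is ([Br^-(aq)]^2·[V^3+(aq)]^2) / [V^2+(aq)]^2 = 0.349; by Nernst, E = +1.33 − (0.0615/2)(−0.457) = +1.3441 V.
Then ΔG = −nFE = −2 × 96485 × +1.3441 J/mol = −259 kJ/mol.

−259 kJ/mol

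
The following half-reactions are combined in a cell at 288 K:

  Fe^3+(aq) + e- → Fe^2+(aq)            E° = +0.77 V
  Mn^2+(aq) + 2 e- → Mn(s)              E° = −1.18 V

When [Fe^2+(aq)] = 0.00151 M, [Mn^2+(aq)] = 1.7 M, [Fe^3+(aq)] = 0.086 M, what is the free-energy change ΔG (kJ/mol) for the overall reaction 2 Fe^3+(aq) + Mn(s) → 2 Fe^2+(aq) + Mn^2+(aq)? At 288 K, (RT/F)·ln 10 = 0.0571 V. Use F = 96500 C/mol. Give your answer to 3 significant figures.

−394 kJ/mol

The standard cell potential is +0.77 − (−1.18) = +1.95 V, with n = 2 electrons in the balanced equation.
Here Q = ([Fe^2+(aq)]^2·[Mn^2+(aq)]) / [Fe^3+(aq)]^2 = 0.000524 (log Q = −3.281), giving E = +1.95 − (0.0571/2)·(−3.281) = +2.0437 V.
Then ΔG = −nFE = −2 × 96500 × +2.0437 J/mol = −394 kJ/mol.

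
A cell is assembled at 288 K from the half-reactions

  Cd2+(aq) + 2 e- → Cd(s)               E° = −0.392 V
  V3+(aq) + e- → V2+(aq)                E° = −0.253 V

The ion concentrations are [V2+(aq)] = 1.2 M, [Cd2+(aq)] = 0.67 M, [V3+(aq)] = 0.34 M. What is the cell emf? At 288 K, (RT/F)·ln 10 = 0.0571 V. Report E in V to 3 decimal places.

+0.113 V

Since E°(V³⁺/V²⁺) > E°(Cd²⁺/Cd), V³⁺/V²⁺ serves as the cathode.
E°cell = −0.253 − (−0.392) = +0.139 V, with n = 2 electrons transferred.
For the overall reaction 2 V3+(aq) + Cd(s) → 2 V2+(aq) + Cd2+(aq), Q = ([V2+(aq)]^2·[Cd2+(aq)]) / [V3+(aq)]^2 = 8.35, giving log Q = 0.921.
Applying E = E° − (RT ln10/nF)·log Q gives +0.139 − (0.0571/2)(0.921) = +0.113 V.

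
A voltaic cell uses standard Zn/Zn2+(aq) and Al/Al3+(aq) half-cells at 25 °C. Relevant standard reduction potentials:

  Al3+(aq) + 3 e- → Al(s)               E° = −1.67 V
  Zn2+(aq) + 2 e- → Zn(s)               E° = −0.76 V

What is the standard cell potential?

+0.91 V

Of the two couples in this cell, the one with the more positive reduction potential is reduced at the cathode: here that is Zn²⁺/Zn (−0.76 V); Al³⁺/Al (−1.67 V) is the anode.
E°cell = E°(cathode) − E°(anode) = −0.76 − (−1.67) = +0.91 V.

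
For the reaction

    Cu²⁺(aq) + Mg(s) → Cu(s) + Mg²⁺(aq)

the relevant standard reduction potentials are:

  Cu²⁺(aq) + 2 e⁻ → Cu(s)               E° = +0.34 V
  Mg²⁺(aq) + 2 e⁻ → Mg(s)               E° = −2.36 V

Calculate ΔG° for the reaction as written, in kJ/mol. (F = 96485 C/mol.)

−521 kJ/mol

In the reaction as written Cu²⁺(aq) is reduced, so the Cu²⁺/Cu couple is the cathode and Mg²⁺/Mg is the anode.
E°cell = +0.34 − (−2.36) = +2.70 V; balancing electrons gives n = 2.
ΔG° = −nFE°cell = −(2)(96485)(+2.70) J/mol = −521 kJ/mol.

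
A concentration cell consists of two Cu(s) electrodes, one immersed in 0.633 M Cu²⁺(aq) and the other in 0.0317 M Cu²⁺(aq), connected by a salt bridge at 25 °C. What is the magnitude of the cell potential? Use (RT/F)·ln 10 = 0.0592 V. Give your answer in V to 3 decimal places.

0.038 V

For a concentration cell E°cell = 0, since both electrodes use the same couple.
The compartment with the higher Cu²⁺(aq) concentration (0.633 M) acts as the cathode; ions are reduced there and produced at the dilute (0.0317 M) anode.
With n = 2, Ecell = −(0.0592/2)·log([dilute]/[conc]) = −(0.0592/2)·log(0.0317/0.633) = +0.038 V.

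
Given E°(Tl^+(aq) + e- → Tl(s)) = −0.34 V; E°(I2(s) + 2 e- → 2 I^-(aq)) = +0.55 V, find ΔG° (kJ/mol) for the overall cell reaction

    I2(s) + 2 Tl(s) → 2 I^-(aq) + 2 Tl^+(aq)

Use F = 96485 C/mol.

−172 kJ/mol

In the reaction as written I2(s) is reduced, so the I₂/I⁻ couple is the cathode and Tl⁺/Tl is the anode.
E°cell = +0.55 − (−0.34) = +0.89 V; balancing electrons gives n = 2.
ΔG° = −nFE°cell = −(2)(96485)(+0.89) J/mol = −172 kJ/mol.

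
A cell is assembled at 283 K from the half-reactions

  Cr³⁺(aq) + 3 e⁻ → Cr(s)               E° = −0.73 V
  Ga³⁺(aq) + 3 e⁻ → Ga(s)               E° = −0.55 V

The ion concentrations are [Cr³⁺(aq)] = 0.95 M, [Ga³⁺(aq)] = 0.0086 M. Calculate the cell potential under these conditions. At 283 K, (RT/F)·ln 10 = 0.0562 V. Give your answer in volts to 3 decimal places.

+0.142 V

The Ga³⁺/Ga couple has the more positive E°, so it is the cathode; Cr³⁺/Cr is the anode.
The standard potential is −0.55 − (−0.73) = +0.18 V and the balanced reaction transfers n = 3 electrons.
For the overall reaction Ga³⁺(aq) + Cr(s) → Ga(s) + Cr³⁺(aq), Q = [Cr³⁺(aq)] / [Ga³⁺(aq)] = 110, giving log Q = 2.043.
E = E° − (0.0562/n)·log Q = +0.18 − (0.0562/3)(2.043) = +0.142 V.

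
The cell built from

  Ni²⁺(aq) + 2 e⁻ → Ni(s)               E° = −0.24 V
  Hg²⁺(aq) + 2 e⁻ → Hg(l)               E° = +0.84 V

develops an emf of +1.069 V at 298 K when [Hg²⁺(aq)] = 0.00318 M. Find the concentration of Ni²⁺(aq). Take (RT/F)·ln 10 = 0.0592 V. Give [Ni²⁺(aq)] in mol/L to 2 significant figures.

0.0075 M

Hg²⁺/Hg is the cathode (higher E°); E°cell = +0.84 − (−0.24) = +1.08 V with n = 2.
From the Nernst equation, log Q = n(E° − E)/0.0592 = 2·(+1.08 − (+1.069))/0.0592 = 0.372.
Balancing electrons gives Hg²⁺(aq) + Ni(s) → Hg(l) + Ni²⁺(aq); thus Q = [Ni²⁺(aq)] / [Hg²⁺(aq)].
Isolating [Ni²⁺(aq)] in Q = 10^{0.372} yields log [Ni²⁺(aq)] = −2.126, i.e. 0.0075 M.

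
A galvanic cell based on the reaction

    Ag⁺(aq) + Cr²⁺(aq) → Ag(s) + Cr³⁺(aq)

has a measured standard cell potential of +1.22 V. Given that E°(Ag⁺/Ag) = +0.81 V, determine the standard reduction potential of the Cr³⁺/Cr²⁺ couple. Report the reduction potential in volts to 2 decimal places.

−0.41 V

In the reaction as written the Ag⁺/Ag couple is reduced (cathode) and Cr³⁺/Cr²⁺ is oxidized (anode), so E°cell = E°(Ag⁺/Ag) − E°(Cr³⁺/Cr²⁺).
E°(Cr³⁺/Cr²⁺) = E°(cathode) − E°cell = +0.81 − (+1.22) = −0.41 V.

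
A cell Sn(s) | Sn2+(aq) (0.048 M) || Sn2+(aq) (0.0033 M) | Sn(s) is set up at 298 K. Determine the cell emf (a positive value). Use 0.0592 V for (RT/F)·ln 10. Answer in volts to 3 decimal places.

0.034 V

For a concentration cell E°cell = 0, since both electrodes use the same couple.
The compartment with the higher Sn2+(aq) concentration (0.048 M) acts as the cathode; ions are reduced there and produced at the dilute (0.0033 M) anode.
With n = 2, Ecell = −(0.0592/2)·log([dilute]/[conc]) = −(0.0592/2)·log(0.0033/0.048) = +0.034 V.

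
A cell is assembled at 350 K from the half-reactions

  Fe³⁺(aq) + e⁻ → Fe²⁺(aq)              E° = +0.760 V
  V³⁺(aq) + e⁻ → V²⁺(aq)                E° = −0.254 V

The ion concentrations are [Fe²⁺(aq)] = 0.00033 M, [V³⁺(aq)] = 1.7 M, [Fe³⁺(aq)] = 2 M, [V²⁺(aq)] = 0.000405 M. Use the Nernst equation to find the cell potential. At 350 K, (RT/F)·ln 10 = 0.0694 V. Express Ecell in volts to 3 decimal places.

+1.025 V

Fe³⁺/Fe²⁺ is reduced (cathode, E° = +0.760 V) and V³⁺/V²⁺ is oxidized (anode).
E°cell = +0.760 − (−0.254) = +1.014 V, with n = 1 electron transferred.
Balancing gives Fe³⁺(aq) + V²⁺(aq) → Fe²⁺(aq) + V³⁺(aq); hence Q = ([Fe²⁺(aq)]·[V³⁺(aq)]) / ([Fe³⁺(aq)]·[V²⁺(aq)]) = 0.693 (log Q = −0.160).
Applying E = E° − (RT ln10/nF)·log Q gives +1.014 − (0.0694/1)(−0.160) = +1.025 V.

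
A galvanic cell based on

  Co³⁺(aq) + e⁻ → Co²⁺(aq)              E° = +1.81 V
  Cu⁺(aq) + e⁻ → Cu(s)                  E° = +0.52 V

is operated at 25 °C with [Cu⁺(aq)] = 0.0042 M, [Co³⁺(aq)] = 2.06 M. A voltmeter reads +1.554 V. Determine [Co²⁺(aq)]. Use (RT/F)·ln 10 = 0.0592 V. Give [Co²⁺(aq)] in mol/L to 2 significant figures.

0.017 M

Co³⁺/Co²⁺ is the cathode (higher E°); E°cell = +1.81 − (+0.52) = +1.29 V with n = 1.
Since E = E° − (0.0592/n)·log Q, log Q = n(E° − E)/0.0592 = −4.459.
Balancing electrons gives Co³⁺(aq) + Cu(s) → Co²⁺(aq) + Cu⁺(aq); thus Q = ([Co²⁺(aq)]·[Cu⁺(aq)]) / [Co³⁺(aq)].
Substituting the known concentrations and solving, log [Co²⁺(aq)] = −1.768 and [Co²⁺(aq)] = 0.017 M.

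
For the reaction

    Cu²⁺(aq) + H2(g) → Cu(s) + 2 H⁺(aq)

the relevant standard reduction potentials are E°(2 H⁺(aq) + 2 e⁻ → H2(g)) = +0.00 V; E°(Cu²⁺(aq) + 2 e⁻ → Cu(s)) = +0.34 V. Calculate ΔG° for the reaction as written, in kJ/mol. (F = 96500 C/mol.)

−65.6 kJ/mol

In the reaction as written Cu²⁺(aq) is reduced, so the Cu²⁺/Cu couple is the cathode and 2H⁺/H₂ is the anode.
E°cell = +0.34 − (+0.00) = +0.34 V; balancing electrons gives n = 2.
ΔG° = −nFE°cell = −(2)(96500)(+0.34) J/mol = −65.6 kJ/mol.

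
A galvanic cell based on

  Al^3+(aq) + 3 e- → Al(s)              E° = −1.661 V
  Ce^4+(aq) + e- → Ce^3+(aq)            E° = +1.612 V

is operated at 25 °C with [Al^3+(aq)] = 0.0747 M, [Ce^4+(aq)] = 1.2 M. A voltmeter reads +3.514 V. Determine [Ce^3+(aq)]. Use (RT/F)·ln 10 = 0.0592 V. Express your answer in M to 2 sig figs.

0.00024 M

The Ce⁴⁺/Ce³⁺ couple has the larger reduction potential, so it is the cathode: E°cell = +1.612 − (−1.661) = +3.273 V and n = 3.
Rearranging E = E° − (0.0592/n)·log Q gives log Q = 3(+3.273 − (+3.514))/0.0592 = −12.213.
The balanced reaction is 3 Ce^4+(aq) + Al(s) → 3 Ce^3+(aq) + Al^3+(aq), so Q = ([Ce^3+(aq)]^3·[Al^3+(aq)]) / [Ce^4+(aq)]^3.
Isolating [Ce^3+(aq)] in Q = 10^{−12.213} yields log [Ce^3+(aq)] = −3.616, i.e. 0.00024 M.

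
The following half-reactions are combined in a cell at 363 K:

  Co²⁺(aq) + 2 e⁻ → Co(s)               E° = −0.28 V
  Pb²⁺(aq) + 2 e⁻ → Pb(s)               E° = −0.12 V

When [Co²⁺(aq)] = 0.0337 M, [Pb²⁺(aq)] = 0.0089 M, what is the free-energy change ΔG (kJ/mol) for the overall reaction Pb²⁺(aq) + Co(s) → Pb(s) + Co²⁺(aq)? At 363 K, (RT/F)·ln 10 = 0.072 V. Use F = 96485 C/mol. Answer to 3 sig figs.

With Pb²⁺/Pb reduced at the cathode, E°cell = −0.12 − (−0.28) = +0.16 V and n = 2.
Q = [Co²⁺(aq)] / [Pb²⁺(aq)] = 3.79, so log Q = 0.578 and E = +0.16 − (0.072/2)(0.578) = +0.1392 V.
ΔG = −nFE = −(2)(96485)(+0.1392) J/mol = −26.9 kJ/mol.

−26.9 kJ/mol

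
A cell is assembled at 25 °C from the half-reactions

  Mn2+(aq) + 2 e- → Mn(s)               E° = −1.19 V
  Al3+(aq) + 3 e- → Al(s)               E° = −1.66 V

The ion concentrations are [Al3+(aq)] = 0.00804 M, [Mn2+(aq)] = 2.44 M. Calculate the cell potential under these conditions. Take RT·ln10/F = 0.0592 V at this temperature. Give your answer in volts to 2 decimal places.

Mn²⁺/Mn is reduced (cathode, E° = −1.19 V) and Al³⁺/Al is oxidized (anode).
E°cell = −1.19 − (−1.66) = +0.47 V, with n = 6 electrons transferred.
Balancing gives 3 Mn2+(aq) + 2 Al(s) → 3 Mn(s) + 2 Al3+(aq); hence Q = [Al3+(aq)]^2 / [Mn2+(aq)]^3 = 4.45×10^−6 (log Q = −5.352).
E = E° − (0.0592/n)·log Q = +0.47 − (0.0592/6)(−5.352) = +0.52 V.

+0.52 V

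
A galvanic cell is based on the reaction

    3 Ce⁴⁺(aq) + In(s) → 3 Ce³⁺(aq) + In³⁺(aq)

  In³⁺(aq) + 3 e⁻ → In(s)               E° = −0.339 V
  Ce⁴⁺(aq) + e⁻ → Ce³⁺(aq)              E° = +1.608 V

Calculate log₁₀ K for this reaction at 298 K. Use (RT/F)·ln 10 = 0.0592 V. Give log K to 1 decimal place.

The Ce⁴⁺/Ce³⁺ couple is reduced (cathode); E°cell = +1.608 − (−0.339) = +1.947 V with n = 3.
At equilibrium E = 0, so log K = nE°cell / 0.0592 = (3)(+1.947) / 0.0592 = 98.7.

log K = 98.7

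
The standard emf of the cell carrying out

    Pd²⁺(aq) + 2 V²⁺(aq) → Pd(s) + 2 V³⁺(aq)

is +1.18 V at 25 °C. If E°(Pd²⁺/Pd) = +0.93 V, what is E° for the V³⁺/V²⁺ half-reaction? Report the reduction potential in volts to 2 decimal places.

In the reaction as written the Pd²⁺/Pd couple is reduced (cathode) and V³⁺/V²⁺ is oxidized (anode), so E°cell = E°(Pd²⁺/Pd) − E°(V³⁺/V²⁺).
E°(V³⁺/V²⁺) = E°(cathode) − E°cell = +0.93 − (+1.18) = −0.25 V.

−0.25 V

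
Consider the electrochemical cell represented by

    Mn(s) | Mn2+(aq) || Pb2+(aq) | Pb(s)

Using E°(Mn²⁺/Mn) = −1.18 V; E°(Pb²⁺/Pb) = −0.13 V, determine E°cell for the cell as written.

+1.05 V

By convention the left-hand electrode in cell notation is the anode (oxidation) and the right-hand electrode is the cathode (reduction).
E°cell = E°(right) − E°(left) = −0.13 − (−1.18) = +1.05 V.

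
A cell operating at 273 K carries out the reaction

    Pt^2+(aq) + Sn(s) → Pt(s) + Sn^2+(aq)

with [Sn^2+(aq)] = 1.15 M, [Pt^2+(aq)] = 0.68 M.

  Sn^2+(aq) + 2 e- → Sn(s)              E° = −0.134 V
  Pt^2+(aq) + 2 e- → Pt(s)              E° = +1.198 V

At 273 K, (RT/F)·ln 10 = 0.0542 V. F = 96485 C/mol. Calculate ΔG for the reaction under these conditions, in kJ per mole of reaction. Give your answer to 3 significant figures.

With Pt²⁺/Pt reduced at the cathode, E°cell = +1.198 − (−0.134) = +1.332 V and n = 2.
Here Q = [Sn^2+(aq)] / [Pt^2+(aq)] = 1.69 (log Q = 0.228), giving E = +1.332 − (0.0542/2)·(0.228) = +1.3258 V.
Then ΔG = −nFE = −2 × 96485 × +1.3258 J/mol = −256 kJ/mol.

−256 kJ/mol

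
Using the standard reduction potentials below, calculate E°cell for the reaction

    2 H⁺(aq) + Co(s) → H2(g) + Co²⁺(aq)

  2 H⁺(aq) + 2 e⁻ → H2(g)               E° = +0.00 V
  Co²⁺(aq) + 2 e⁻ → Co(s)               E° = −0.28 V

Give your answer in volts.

+0.28 V

H⁺(aq) gains electrons, so the 2H⁺/H₂ couple is the cathode; the Co²⁺/Co couple is the anode.
E°cell = E°(cathode) − E°(anode) = +0.00 − (−0.28) = +0.28 V.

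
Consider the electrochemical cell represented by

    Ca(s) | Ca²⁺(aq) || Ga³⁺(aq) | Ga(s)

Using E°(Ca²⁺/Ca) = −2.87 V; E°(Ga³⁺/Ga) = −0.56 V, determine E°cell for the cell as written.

+2.31 V

By convention the left-hand electrode in cell notation is the anode (oxidation) and the right-hand electrode is the cathode (reduction).
E°cell = E°(right) − E°(left) = −0.56 − (−2.87) = +2.31 V.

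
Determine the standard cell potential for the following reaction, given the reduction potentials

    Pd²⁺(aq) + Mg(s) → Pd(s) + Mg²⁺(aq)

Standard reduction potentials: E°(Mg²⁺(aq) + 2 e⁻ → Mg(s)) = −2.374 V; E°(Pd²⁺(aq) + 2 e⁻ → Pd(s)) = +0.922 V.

In the reaction as written, Pd²⁺(aq) is reduced (cathode) and Mg²⁺(aq) is produced by oxidation at the anode.
E°cell = E°(cathode) − E°(anode) = +0.922 − (−2.374) = +3.296 V.

+3.296 V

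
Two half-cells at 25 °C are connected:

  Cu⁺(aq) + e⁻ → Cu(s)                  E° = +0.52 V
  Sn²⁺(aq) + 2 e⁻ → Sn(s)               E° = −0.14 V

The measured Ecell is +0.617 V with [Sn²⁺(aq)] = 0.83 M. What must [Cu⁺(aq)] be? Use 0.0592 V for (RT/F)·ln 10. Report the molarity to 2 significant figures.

With Cu⁺/Cu at the cathode and Sn²⁺/Sn at the anode, E°cell = +0.52 − (−0.14) = +0.66 V (n = 2).
Since E = E° − (0.0592/n)·log Q, log Q = n(E° − E)/0.0592 = 1.453.
Balancing electrons gives 2 Cu⁺(aq) + Sn(s) → 2 Cu(s) + Sn²⁺(aq); thus Q = [Sn²⁺(aq)] / [Cu⁺(aq)]^2.
Substituting the known concentrations and solving, log [Cu⁺(aq)] = −0.767 and [Cu⁺(aq)] = 0.17 M.

0.17 M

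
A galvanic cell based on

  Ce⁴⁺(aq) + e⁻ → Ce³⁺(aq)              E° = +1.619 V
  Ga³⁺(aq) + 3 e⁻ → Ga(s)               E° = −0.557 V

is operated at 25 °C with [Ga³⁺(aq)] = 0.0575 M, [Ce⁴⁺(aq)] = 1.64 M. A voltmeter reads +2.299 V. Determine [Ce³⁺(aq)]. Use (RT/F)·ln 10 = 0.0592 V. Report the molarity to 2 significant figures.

0.036 M

The Ce⁴⁺/Ce³⁺ couple has the larger reduction potential, so it is the cathode: E°cell = +1.619 − (−0.557) = +2.176 V and n = 3.
Rearranging E = E° − (0.0592/n)·log Q gives log Q = 3(+2.176 − (+2.299))/0.0592 = −6.233.
For 3 Ce⁴⁺(aq) + Ga(s) → 3 Ce³⁺(aq) + Ga³⁺(aq), the reaction quotient is Q = ([Ce³⁺(aq)]^3·[Ga³⁺(aq)]) / [Ce⁴⁺(aq)]^3.
Isolating [Ce³⁺(aq)] in Q = 10^{−6.233} yields log [Ce³⁺(aq)] = −1.449, i.e. 0.036 M.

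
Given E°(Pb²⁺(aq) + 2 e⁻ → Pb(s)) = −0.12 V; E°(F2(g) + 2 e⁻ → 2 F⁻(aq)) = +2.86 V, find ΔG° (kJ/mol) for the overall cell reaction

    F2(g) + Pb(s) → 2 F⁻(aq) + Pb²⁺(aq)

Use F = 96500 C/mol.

−575 kJ/mol

In the reaction as written F2(g) is reduced, so the F₂/F⁻ couple is the cathode and Pb²⁺/Pb is the anode.
E°cell = +2.86 − (−0.12) = +2.98 V; balancing electrons gives n = 2.
ΔG° = −nFE°cell = −(2)(96500)(+2.98) J/mol = −575 kJ/mol.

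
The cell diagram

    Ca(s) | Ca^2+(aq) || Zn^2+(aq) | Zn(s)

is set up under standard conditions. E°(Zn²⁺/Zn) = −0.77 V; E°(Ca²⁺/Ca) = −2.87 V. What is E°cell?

By convention the left-hand electrode in cell notation is the anode (oxidation) and the right-hand electrode is the cathode (reduction).
E°cell = E°(right) − E°(left) = −0.77 − (−2.87) = +2.10 V.

+2.10 V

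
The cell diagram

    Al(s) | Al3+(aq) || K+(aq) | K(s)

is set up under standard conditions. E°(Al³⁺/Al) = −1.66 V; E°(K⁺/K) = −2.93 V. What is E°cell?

By convention the left-hand electrode in cell notation is the anode (oxidation) and the right-hand electrode is the cathode (reduction).
E°cell = E°(right) − E°(left) = −2.93 − (−1.66) = −1.27 V.
The negative sign shows that, as written, the cell would require an external voltage to drive the reaction.

−1.27 V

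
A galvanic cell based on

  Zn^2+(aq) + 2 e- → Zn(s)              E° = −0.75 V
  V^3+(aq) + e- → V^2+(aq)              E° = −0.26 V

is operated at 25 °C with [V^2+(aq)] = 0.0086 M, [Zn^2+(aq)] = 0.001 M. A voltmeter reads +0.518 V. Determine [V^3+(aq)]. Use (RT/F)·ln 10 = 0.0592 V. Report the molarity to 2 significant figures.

The V³⁺/V²⁺ couple has the larger reduction potential, so it is the cathode: E°cell = −0.26 − (−0.75) = +0.49 V and n = 2.
From the Nernst equation, log Q = n(E° − E)/0.0592 = 2·(+0.49 − (+0.518))/0.0592 = −0.946.
Balancing electrons gives 2 V^3+(aq) + Zn(s) → 2 V^2+(aq) + Zn^2+(aq); thus Q = ([V^2+(aq)]^2·[Zn^2+(aq)]) / [V^3+(aq)]^2.
Isolating [V^3+(aq)] in Q = 10^{−0.946} yields log [V^3+(aq)] = −3.093, i.e. 0.00081 M.

0.00081 M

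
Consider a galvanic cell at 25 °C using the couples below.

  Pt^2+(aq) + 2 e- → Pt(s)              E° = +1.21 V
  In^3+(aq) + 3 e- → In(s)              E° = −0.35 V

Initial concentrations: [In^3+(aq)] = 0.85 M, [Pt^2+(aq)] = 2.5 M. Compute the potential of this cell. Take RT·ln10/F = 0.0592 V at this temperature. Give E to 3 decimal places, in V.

+1.573 V

Pt²⁺/Pt is reduced (cathode, E° = +1.21 V) and In³⁺/In is oxidized (anode).
E°cell = E°cat − E°an = +1.21 − (−0.35) = +1.56 V; n = 6.
For the overall reaction 3 Pt^2+(aq) + 2 In(s) → 3 Pt(s) + 2 In^3+(aq), Q = [In^3+(aq)]^2 / [Pt^2+(aq)]^3 = 0.0462, giving log Q = −1.335.
By the Nernst equation, E = +1.56 − (0.0592/6)·(−1.335) = +1.573 V.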